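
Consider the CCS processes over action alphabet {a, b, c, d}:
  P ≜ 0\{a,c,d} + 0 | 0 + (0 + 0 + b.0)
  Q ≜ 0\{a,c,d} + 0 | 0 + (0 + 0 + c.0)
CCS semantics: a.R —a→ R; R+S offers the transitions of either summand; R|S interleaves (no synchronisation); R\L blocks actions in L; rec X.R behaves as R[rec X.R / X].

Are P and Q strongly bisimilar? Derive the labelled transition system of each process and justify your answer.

P's transition system — 2 states:
  u0 = 0\{a,c,d} + 0 | 0 + (0 + 0 + b.0) | -b-> u1
  u1 = 0 | ∅
Q's transition system — 2 states:
  v0 = 0\{a,c,d} + 0 | 0 + (0 + 0 + c.0) | -c-> v1
  v1 = 0 | ∅
Partition-refinement fixed point:
  B0 = {u0}
  B1 = {u1, v1}
  B2 = {v0}
u0 ∈ B0, v0 ∈ B2 → different blocks

not bisimilar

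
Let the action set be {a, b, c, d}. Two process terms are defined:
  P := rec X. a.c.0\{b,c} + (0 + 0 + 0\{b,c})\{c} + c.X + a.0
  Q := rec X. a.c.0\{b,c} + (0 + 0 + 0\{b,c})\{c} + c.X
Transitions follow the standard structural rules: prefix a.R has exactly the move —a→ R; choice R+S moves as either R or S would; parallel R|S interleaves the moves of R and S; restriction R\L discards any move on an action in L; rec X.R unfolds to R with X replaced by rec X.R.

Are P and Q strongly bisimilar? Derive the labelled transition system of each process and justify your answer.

NO

P's transition system — 4 states:
  u0 = rec X. a.c.0\{b,c} + (0 + 0 + 0\{b,c})\{c} + c.X + a.0 :: =a=> u1, =a=> u2, =c=> u0
  u1 = 0 :: (no moves)
  u2 = c.0\{b,c} :: =c=> u3
  u3 = 0\{b,c} :: (no moves)
Q's transition system — 3 states:
  v0 = rec X. a.c.0\{b,c} + (0 + 0 + 0\{b,c})\{c} + c.X :: =a=> v1, =c=> v0
  v1 = c.0\{b,c} :: =c=> v2
  v2 = 0\{b,c} :: (no moves)
Bisimilarity quotient blocks:
  B0 = {u0}
  B1 = {u1, u3, v2}
  B2 = {u2, v1}
  B3 = {v0}
u0 ∈ B0, v0 ∈ B3 → different blocks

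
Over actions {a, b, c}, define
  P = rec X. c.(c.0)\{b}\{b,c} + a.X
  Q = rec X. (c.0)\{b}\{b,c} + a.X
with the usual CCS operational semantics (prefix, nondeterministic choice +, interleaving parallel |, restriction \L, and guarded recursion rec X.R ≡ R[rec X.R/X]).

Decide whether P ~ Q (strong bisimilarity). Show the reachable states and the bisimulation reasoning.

P ≁ Q

P's transition system — 2 states:
  m0 = rec X. c.(c.0)\{b}\{b,c} + a.X :: ··a··> m0, ··c··> m1
  m1 = (c.0)\{b}\{b,c} :: ∅
Q's transition system — 1 states:
  n0 = rec X. (c.0)\{b}\{b,c} + a.X :: ··a··> n0
Coarsest stable partition (strong bisimilarity classes):
  B0 = {m0}
  B1 = {m1}
  B2 = {n0}
m0 ∈ B0, n0 ∈ B2 → different blocks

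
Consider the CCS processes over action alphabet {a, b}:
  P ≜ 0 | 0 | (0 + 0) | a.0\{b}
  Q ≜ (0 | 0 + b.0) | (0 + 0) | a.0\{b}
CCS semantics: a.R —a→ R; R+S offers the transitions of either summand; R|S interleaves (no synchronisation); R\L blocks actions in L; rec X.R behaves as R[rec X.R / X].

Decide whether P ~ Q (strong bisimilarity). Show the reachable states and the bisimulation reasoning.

P ≁ Q

P's transition system — 2 states:
  p0 = 0 | 0 | (0 + 0) | a.0\{b} → ··a··> p1
  p1 = 0 | 0 | (0 + 0) | 0\{b} → ∅
Q's transition system — 4 states:
  q0 = (0 | 0 + b.0) | (0 + 0) | a.0\{b} → ··a··> q1, ··b··> q2
  q1 = (0 | 0 + b.0) | (0 + 0) | 0\{b} → ··b··> q3
  q2 = 0 | (0 + 0) | a.0\{b} → ··a··> q3
  q3 = 0 | (0 + 0) | 0\{b} → ∅
Bisimilarity quotient blocks:
  B0 = {p0, q2}
  B1 = {p1, q3}
  B2 = {q0}
  B3 = {q1}
p0 ∈ B0, q0 ∈ B2 → different blocks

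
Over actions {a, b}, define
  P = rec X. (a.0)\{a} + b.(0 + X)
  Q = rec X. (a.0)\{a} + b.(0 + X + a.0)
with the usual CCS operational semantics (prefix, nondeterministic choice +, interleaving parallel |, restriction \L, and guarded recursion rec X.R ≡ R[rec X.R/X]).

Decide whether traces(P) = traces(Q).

P's transition system — 2 states:
  p0 = rec X. (a.0)\{a} + b.(0 + X) ⊢ —b→ p1
  p1 = 0 + (rec X. (a.0)\{a} + b.(0 + X)) ⊢ —b→ p1
Q's transition system — 3 states:
  q0 = rec X. (a.0)\{a} + b.(0 + X + a.0) ⊢ —b→ q1
  q1 = 0 + (rec X. (a.0)\{a} + b.(0 + X + a.0)) + a.0 ⊢ —a→ q2, —b→ q1
  q2 = 0 ⊢ deadlocked
Run σ = ⟨ba⟩ on Q: start {q0}
  [1] b ⇒ {q1}
  [2] a ⇒ {q2}
  — Q admits the full trace.
Run σ = ⟨ba⟩ on P: start {p0}
  [1] b ⇒ {p1}
  [2] a ⇒ no successor for P

NO — witness ⟨ba⟩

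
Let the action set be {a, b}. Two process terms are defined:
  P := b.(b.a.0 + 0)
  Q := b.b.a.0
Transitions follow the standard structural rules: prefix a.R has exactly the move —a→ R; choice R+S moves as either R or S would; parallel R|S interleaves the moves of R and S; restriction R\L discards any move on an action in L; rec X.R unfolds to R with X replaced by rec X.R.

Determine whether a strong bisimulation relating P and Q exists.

P ~ Q

Reachable graph of P (4 states):
  m0 = b.(b.a.0 + 0) :: --b--▸ m1
  m1 = b.a.0 + 0 :: --b--▸ m2
  m2 = a.0 :: --a--▸ m3
  m3 = 0 :: (no moves)
Reachable graph of Q (4 states):
  n0 = b.b.a.0 :: --b--▸ n1
  n1 = b.a.0 :: --b--▸ n2
  n2 = a.0 :: --a--▸ n3
  n3 = 0 :: (no moves)
Partition-refinement fixed point:
  B0 = {m0, n0}
  B1 = {m1, n1}
  B2 = {m2, n2}
  B3 = {m3, n3}
m0 ∈ B0, n0 ∈ B0 → same block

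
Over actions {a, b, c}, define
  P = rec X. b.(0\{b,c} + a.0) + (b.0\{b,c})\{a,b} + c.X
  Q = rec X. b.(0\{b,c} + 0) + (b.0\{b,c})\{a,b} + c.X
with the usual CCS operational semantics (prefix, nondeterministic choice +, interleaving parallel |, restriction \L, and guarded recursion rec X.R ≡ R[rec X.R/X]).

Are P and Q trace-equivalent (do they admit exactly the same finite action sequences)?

LTS(P): 3 reachable states
  p0 = rec X. b.(0\{b,c} + a.0) + (b.0\{b,c})\{a,b} + c.X | —b→ p1, —c→ p0
  p1 = 0\{b,c} + a.0 | —a→ p2
  p2 = 0 | stopped
LTS(Q): 2 reachable states
  q0 = rec X. b.(0\{b,c} + 0) + (b.0\{b,c})\{a,b} + c.X | —b→ q1, —c→ q0
  q1 = 0\{b,c} + 0 | stopped
Run σ = ⟨ba⟩ on P: start {p0}
  step 1 (b): {p1}
  step 2 (a): {p2}
  — P admits the full trace.
Run σ = ⟨ba⟩ on Q: start {q0}
  step 1 (b): {q1}
  step 2 (a): ∅ (Q stuck)

NO — witness ⟨ba⟩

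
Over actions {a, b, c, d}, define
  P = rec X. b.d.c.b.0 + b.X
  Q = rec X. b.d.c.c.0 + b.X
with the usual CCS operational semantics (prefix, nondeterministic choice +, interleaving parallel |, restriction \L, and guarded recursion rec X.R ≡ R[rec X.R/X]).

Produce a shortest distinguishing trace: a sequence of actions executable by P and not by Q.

P's transition system — 5 states:
  u0 = rec X. b.d.c.b.0 + b.X :: =b=> u0, =b=> u1
  u1 = d.c.b.0 :: =d=> u2
  u2 = c.b.0 :: =c=> u3
  u3 = b.0 :: =b=> u4
  u4 = 0 :: (no moves)
Q's transition system — 5 states:
  v0 = rec X. b.d.c.c.0 + b.X :: =b=> v0, =b=> v1
  v1 = d.c.c.0 :: =d=> v2
  v2 = c.c.0 :: =c=> v3
  v3 = c.0 :: =c=> v4
  v4 = 0 :: (no moves)
Executing bdcb from P (initial set {u0}):
  step 1 (b): {u0, u1}
  step 2 (d): {u2}
  step 3 (c): {u3}
  step 4 (b): {u4}
  — P admits the full trace.
Executing bdcb from Q (initial set {v0}):
  step 1 (b): {v0, v1}
  step 2 (d): {v2}
  step 3 (c): {v3}
  step 4 (b): ∅ (Q stuck)

bdcb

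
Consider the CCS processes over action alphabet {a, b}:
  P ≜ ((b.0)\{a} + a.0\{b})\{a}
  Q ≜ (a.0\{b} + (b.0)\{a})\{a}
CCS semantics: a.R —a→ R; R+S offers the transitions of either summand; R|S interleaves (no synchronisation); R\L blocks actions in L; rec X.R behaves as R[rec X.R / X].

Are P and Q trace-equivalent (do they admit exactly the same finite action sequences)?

P's transition system — 2 states:
  s0 = ((b.0)\{a} + a.0\{b})\{a} | =b=> s1
  s1 = 0\{a}\{a} | stopped
Q's transition system — 2 states:
  t0 = (a.0\{b} + (b.0)\{a})\{a} | =b=> t1
  t1 = 0\{a}\{a} | stopped
Bisimilarity quotient blocks:
  B0 = {s0, t0}
  B1 = {s1, t1}
s0 ∈ B0, t0 ∈ B0 → same block
Bisimilar ⇒ trace-equivalent.

YES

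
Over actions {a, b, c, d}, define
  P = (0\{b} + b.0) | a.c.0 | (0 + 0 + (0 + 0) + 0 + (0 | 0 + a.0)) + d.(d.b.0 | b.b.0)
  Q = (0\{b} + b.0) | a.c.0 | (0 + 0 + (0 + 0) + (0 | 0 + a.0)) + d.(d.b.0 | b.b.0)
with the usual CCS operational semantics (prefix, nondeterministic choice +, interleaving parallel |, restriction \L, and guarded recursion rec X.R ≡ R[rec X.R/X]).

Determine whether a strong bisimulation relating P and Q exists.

P ~ Q

LTS(P): 21 reachable states
  p0 = (0\{b} + b.0) | a.c.0 | (0 + 0 + (0 + 0) + 0 + (0 | 0 + a.0)) + d.(d.b.0 | b.b.0) ⊢ -a-> p1, -a-> p2, -b-> p3, -d-> p4
  p1 = (0\{b} + b.0) | a.c.0 | 0 ⊢ -a-> p5, -b-> p6
  p2 = (0\{b} + b.0) | c.0 | (0 + 0 + (0 + 0) + 0 + (0 | 0 + a.0)) ⊢ -a-> p5, -b-> p7, -c-> p8
  p3 = 0 | a.c.0 | (0 + 0 + (0 + 0) + 0 + (0 | 0 + a.0)) ⊢ -a-> p6, -a-> p7
  p4 = d.b.0 | b.b.0 ⊢ -b-> p9, -d-> p10
  p5 = (0\{b} + b.0) | c.0 | 0 ⊢ -b-> p11, -c-> p12
  p6 = 0 | a.c.0 | 0 ⊢ -a-> p11
  p7 = 0 | c.0 | (0 + 0 + (0 + 0) + 0 + (0 | 0 + a.0)) ⊢ -a-> p11, -c-> p13
  p8 = (0\{b} + b.0) | 0 | (0 + 0 + (0 + 0) + 0 + (0 | 0 + a.0)) ⊢ -a-> p12, -b-> p13
  p9 = d.b.0 | b.0 ⊢ -b-> p14, -d-> p15
  p10 = b.0 | b.b.0 ⊢ -b-> p15, -b-> p16
  p11 = 0 | c.0 | 0 ⊢ -c-> p17
  p12 = (0\{b} + b.0) | 0 | 0 ⊢ -b-> p17
  p13 = 0 | 0 | (0 + 0 + (0 + 0) + 0 + (0 | 0 + a.0)) ⊢ -a-> p17
  p14 = d.b.0 | 0 ⊢ -d-> p18
  p15 = b.0 | b.0 ⊢ -b-> p18, -b-> p19
  p16 = 0 | b.b.0 ⊢ -b-> p19
  p17 = 0 | 0 | 0 ⊢ (no moves)
  p18 = b.0 | 0 ⊢ -b-> p20
  p19 = 0 | b.0 ⊢ -b-> p20
  p20 = 0 | 0 ⊢ (no moves)
LTS(Q): 21 reachable states
  q0 = (0\{b} + b.0) | a.c.0 | (0 + 0 + (0 + 0) + (0 | 0 + a.0)) + d.(d.b.0 | b.b.0) ⊢ -a-> q1, -a-> q2, -b-> q3, -d-> q4
  q1 = (0\{b} + b.0) | a.c.0 | 0 ⊢ -a-> q5, -b-> q6
  q2 = (0\{b} + b.0) | c.0 | (0 + 0 + (0 + 0) + (0 | 0 + a.0)) ⊢ -a-> q5, -b-> q7, -c-> q8
  q3 = 0 | a.c.0 | (0 + 0 + (0 + 0) + (0 | 0 + a.0)) ⊢ -a-> q6, -a-> q7
  q4 = d.b.0 | b.b.0 ⊢ -b-> q9, -d-> q10
  q5 = (0\{b} + b.0) | c.0 | 0 ⊢ -b-> q11, -c-> q12
  q6 = 0 | a.c.0 | 0 ⊢ -a-> q11
  q7 = 0 | c.0 | (0 + 0 + (0 + 0) + (0 | 0 + a.0)) ⊢ -a-> q11, -c-> q13
  q8 = (0\{b} + b.0) | 0 | (0 + 0 + (0 + 0) + (0 | 0 + a.0)) ⊢ -a-> q12, -b-> q13
  q9 = d.b.0 | b.0 ⊢ -b-> q14, -d-> q15
  q10 = b.0 | b.b.0 ⊢ -b-> q15, -b-> q16
  q11 = 0 | c.0 | 0 ⊢ -c-> q17
  q12 = (0\{b} + b.0) | 0 | 0 ⊢ -b-> q17
  q13 = 0 | 0 | (0 + 0 + (0 + 0) + (0 | 0 + a.0)) ⊢ -a-> q17
  q14 = d.b.0 | 0 ⊢ -d-> q18
  q15 = b.0 | b.0 ⊢ -b-> q18, -b-> q19
  q16 = 0 | b.b.0 ⊢ -b-> q19
  q17 = 0 | 0 | 0 ⊢ (no moves)
  q18 = b.0 | 0 ⊢ -b-> q20
  q19 = 0 | b.0 ⊢ -b-> q20
  q20 = 0 | 0 ⊢ (no moves)
Coarsest stable partition (strong bisimilarity classes):
  B0 = {p0, q0}
  B1 = {p2, q2}
  B2 = {p7, q7}
  B3 = {p11, q11}
  B4 = {p17, p20, q17, q20}
  B5 = {p13, q13}
  B6 = {p5, q5}
  B7 = {p12, p18, p19, q12, q18, q19}
  B8 = {p8, q8}
  B9 = {p4, q4}
  B10 = {p9, q9}
  B11 = {p14, q14}
  B12 = {p15, p16, q15, q16}
  B13 = {p10, q10}
  B14 = {p3, q3}
  B15 = {p6, q6}
  B16 = {p1, q1}
p0 ∈ B0, q0 ∈ B0 → same block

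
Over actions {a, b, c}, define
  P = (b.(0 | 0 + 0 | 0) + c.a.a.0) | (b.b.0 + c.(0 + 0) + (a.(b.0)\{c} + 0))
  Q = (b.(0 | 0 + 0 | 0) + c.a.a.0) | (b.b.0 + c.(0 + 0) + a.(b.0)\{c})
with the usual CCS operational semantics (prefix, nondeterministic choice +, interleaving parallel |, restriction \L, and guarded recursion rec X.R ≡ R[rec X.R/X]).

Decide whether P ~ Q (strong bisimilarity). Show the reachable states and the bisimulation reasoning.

P's transition system — 30 states:
  u0 = (b.(0 | 0 + 0 | 0) + c.a.a.0) | (b.b.0 + c.(0 + 0) + (a.(b.0)\{c} + 0)) | --a--▸ u1, --b--▸ u2, --b--▸ u3, --c--▸ u4, --c--▸ u5
  u1 = (b.(0 | 0 + 0 | 0) + c.a.a.0) | (b.0)\{c} | --b--▸ u6, --b--▸ u7, --c--▸ u8
  u2 = (0 | 0 + 0 | 0) | (b.b.0 + c.(0 + 0) + (a.(b.0)\{c} + 0)) | --a--▸ u6, --b--▸ u9, --c--▸ u10
  u3 = (b.(0 | 0 + 0 | 0) + c.a.a.0) | b.0 | --b--▸ u11, --b--▸ u9, --c--▸ u12
  u4 = (b.(0 | 0 + 0 | 0) + c.a.a.0) | (0 + 0) | --b--▸ u10, --c--▸ u13
  u5 = a.a.0 | (b.b.0 + c.(0 + 0) + (a.(b.0)\{c} + 0)) | --a--▸ u14, --a--▸ u8, --b--▸ u12, --c--▸ u13
  u6 = (0 | 0 + 0 | 0) | (b.0)\{c} | --b--▸ u15
  u7 = (b.(0 | 0 + 0 | 0) + c.a.a.0) | 0\{c} | --b--▸ u15, --c--▸ u16
  u8 = a.a.0 | (b.0)\{c} | --a--▸ u17, --b--▸ u16
  u9 = (0 | 0 + 0 | 0) | b.0 | --b--▸ u18
  u10 = (0 | 0 + 0 | 0) | (0 + 0) | deadlocked
  u11 = (b.(0 | 0 + 0 | 0) + c.a.a.0) | 0 | --b--▸ u18, --c--▸ u19
  u12 = a.a.0 | b.0 | --a--▸ u20, --b--▸ u19
  u13 = a.a.0 | (0 + 0) | --a--▸ u21
  u14 = a.0 | (b.b.0 + c.(0 + 0) + (a.(b.0)\{c} + 0)) | --a--▸ u17, --a--▸ u22, --b--▸ u20, --c--▸ u21
  u15 = (0 | 0 + 0 | 0) | 0\{c} | deadlocked
  u16 = a.a.0 | 0\{c} | --a--▸ u23
  u17 = a.0 | (b.0)\{c} | --a--▸ u24, --b--▸ u23
  u18 = (0 | 0 + 0 | 0) | 0 | deadlocked
  u19 = a.a.0 | 0 | --a--▸ u25
  u20 = a.0 | b.0 | --a--▸ u26, --b--▸ u25
  u21 = a.0 | (0 + 0) | --a--▸ u27
  u22 = 0 | (b.b.0 + c.(0 + 0) + (a.(b.0)\{c} + 0)) | --a--▸ u24, --b--▸ u26, --c--▸ u27
  u23 = a.0 | 0\{c} | --a--▸ u28
  u24 = 0 | (b.0)\{c} | --b--▸ u28
  u25 = a.0 | 0 | --a--▸ u29
  u26 = 0 | b.0 | --b--▸ u29
  u27 = 0 | (0 + 0) | deadlocked
  u28 = 0 | 0\{c} | deadlocked
  u29 = 0 | 0 | deadlocked
Q's transition system — 30 states:
  v0 = (b.(0 | 0 + 0 | 0) + c.a.a.0) | (b.b.0 + c.(0 + 0) + a.(b.0)\{c}) | --a--▸ v1, --b--▸ v2, --b--▸ v3, --c--▸ v4, --c--▸ v5
  v1 = (b.(0 | 0 + 0 | 0) + c.a.a.0) | (b.0)\{c} | --b--▸ v6, --b--▸ v7, --c--▸ v8
  v2 = (0 | 0 + 0 | 0) | (b.b.0 + c.(0 + 0) + a.(b.0)\{c}) | --a--▸ v6, --b--▸ v9, --c--▸ v10
  v3 = (b.(0 | 0 + 0 | 0) + c.a.a.0) | b.0 | --b--▸ v11, --b--▸ v9, --c--▸ v12
  v4 = (b.(0 | 0 + 0 | 0) + c.a.a.0) | (0 + 0) | --b--▸ v10, --c--▸ v13
  v5 = a.a.0 | (b.b.0 + c.(0 + 0) + a.(b.0)\{c}) | --a--▸ v14, --a--▸ v8, --b--▸ v12, --c--▸ v13
  v6 = (0 | 0 + 0 | 0) | (b.0)\{c} | --b--▸ v15
  v7 = (b.(0 | 0 + 0 | 0) + c.a.a.0) | 0\{c} | --b--▸ v15, --c--▸ v16
  v8 = a.a.0 | (b.0)\{c} | --a--▸ v17, --b--▸ v16
  v9 = (0 | 0 + 0 | 0) | b.0 | --b--▸ v18
  v10 = (0 | 0 + 0 | 0) | (0 + 0) | deadlocked
  v11 = (b.(0 | 0 + 0 | 0) + c.a.a.0) | 0 | --b--▸ v18, --c--▸ v19
  v12 = a.a.0 | b.0 | --a--▸ v20, --b--▸ v19
  v13 = a.a.0 | (0 + 0) | --a--▸ v21
  v14 = a.0 | (b.b.0 + c.(0 + 0) + a.(b.0)\{c}) | --a--▸ v17, --a--▸ v22, --b--▸ v20, --c--▸ v21
  v15 = (0 | 0 + 0 | 0) | 0\{c} | deadlocked
  v16 = a.a.0 | 0\{c} | --a--▸ v23
  v17 = a.0 | (b.0)\{c} | --a--▸ v24, --b--▸ v23
  v18 = (0 | 0 + 0 | 0) | 0 | deadlocked
  v19 = a.a.0 | 0 | --a--▸ v25
  v20 = a.0 | b.0 | --a--▸ v26, --b--▸ v25
  v21 = a.0 | (0 + 0) | --a--▸ v27
  v22 = 0 | (b.b.0 + c.(0 + 0) + a.(b.0)\{c}) | --a--▸ v24, --b--▸ v26, --c--▸ v27
  v23 = a.0 | 0\{c} | --a--▸ v28
  v24 = 0 | (b.0)\{c} | --b--▸ v28
  v25 = a.0 | 0 | --a--▸ v29
  v26 = 0 | b.0 | --b--▸ v29
  v27 = 0 | (0 + 0) | deadlocked
  v28 = 0 | 0\{c} | deadlocked
  v29 = 0 | 0 | deadlocked
Bisimilarity quotient blocks:
  B0 = {u0, v0}
  B1 = {u5, v5}
  B2 = {u14, v14}
  B3 = {u17, u20, v17, v20}
  B4 = {u21, u23, u25, v21, v23, v25}
  B5 = {u10, u15, u18, u27, u28, u29, v10, v15, v18, v27, v28, v29}
  B6 = {u24, u26, u6, u9, v24, v26, v6, v9}
  B7 = {u2, u22, v2, v22}
  B8 = {u12, u8, v12, v8}
  B9 = {u13, u16, u19, v13, v16, v19}
  B10 = {u11, u4, u7, v11, v4, v7}
  B11 = {u1, u3, v1, v3}
u0 ∈ B0, v0 ∈ B0 → same block

P ~ Q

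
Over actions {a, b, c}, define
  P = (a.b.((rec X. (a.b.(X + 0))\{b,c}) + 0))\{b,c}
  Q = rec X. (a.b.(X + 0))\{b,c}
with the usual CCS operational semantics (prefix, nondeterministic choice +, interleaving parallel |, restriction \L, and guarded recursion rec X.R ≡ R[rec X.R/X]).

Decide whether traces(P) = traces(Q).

LTS(P): 2 reachable states
  m0 = (a.b.((rec X. (a.b.(X + 0))\{b,c}) + 0))\{b,c} | --a--▸ m1
  m1 = (b.((rec X. (a.b.(X + 0))\{b,c}) + 0))\{b,c} | deadlocked
LTS(Q): 2 reachable states
  n0 = rec X. (a.b.(X + 0))\{b,c} | --a--▸ n1
  n1 = (b.((rec X. (a.b.(X + 0))\{b,c}) + 0))\{b,c} | deadlocked
Partition-refinement fixed point:
  B0 = {m0, n0}
  B1 = {m1, n1}
m0 ∈ B0, n0 ∈ B0 → same block
Bisimilar ⇒ trace-equivalent.

YES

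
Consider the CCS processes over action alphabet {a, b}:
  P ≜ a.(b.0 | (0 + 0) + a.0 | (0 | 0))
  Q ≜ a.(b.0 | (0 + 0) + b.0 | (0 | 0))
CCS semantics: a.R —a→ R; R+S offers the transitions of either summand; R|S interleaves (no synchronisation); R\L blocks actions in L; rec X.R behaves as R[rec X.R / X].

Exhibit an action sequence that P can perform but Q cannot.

P's transition system — 4 states:
  s0 = a.(b.0 | (0 + 0) + a.0 | (0 | 0)) → -a-> s1
  s1 = b.0 | (0 + 0) + a.0 | (0 | 0) → -a-> s2, -b-> s3
  s2 = 0 | (0 | 0) → ∅
  s3 = 0 | (0 + 0) → ∅
Q's transition system — 4 states:
  t0 = a.(b.0 | (0 + 0) + b.0 | (0 | 0)) → -a-> t1
  t1 = b.0 | (0 + 0) + b.0 | (0 | 0) → -b-> t2, -b-> t3
  t2 = 0 | (0 + 0) → ∅
  t3 = 0 | (0 | 0) → ∅
Executing aa from P (initial set {s0}):
  after a @ step 1: {s1}
  after a @ step 2: {s2}
  — P admits the full trace.
Executing aa from Q (initial set {t0}):
  after a @ step 1: {t1}
  after a @ step 2: ∅  — Q cannot continue

aa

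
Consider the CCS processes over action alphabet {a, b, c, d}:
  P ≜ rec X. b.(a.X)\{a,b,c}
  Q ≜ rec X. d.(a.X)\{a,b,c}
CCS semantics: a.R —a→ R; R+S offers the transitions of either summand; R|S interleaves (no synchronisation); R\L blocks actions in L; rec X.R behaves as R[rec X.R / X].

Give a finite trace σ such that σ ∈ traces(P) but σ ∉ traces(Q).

b

Reachable graph of P (2 states):
  m0 = rec X. b.(a.X)\{a,b,c} → —b→ m1
  m1 = (a.(rec X. b.(a.X)\{a,b,c}))\{a,b,c} → stopped
Reachable graph of Q (2 states):
  n0 = rec X. d.(a.X)\{a,b,c} → —d→ n1
  n1 = (a.(rec X. d.(a.X)\{a,b,c}))\{a,b,c} → stopped
Executing b from P (initial set {m0}):
  step 1 (b): {m1}
  ✓ P
Executing b from Q (initial set {n0}):
  step 1 (b): no successor for Q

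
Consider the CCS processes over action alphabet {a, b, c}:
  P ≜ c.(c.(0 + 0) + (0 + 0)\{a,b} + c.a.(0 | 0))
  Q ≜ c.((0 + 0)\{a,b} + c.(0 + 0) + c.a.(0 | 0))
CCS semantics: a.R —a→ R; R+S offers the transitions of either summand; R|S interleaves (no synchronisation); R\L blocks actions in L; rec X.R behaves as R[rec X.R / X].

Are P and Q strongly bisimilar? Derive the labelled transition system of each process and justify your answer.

bisimilar

Reachable graph of P (5 states):
  m0 = c.(c.(0 + 0) + (0 + 0)\{a,b} + c.a.(0 | 0)) | -c-> m1
  m1 = c.(0 + 0) + (0 + 0)\{a,b} + c.a.(0 | 0) | -c-> m2, -c-> m3
  m2 = 0 + 0 | ·
  m3 = a.(0 | 0) | -a-> m4
  m4 = 0 | 0 | ·
Reachable graph of Q (5 states):
  n0 = c.((0 + 0)\{a,b} + c.(0 + 0) + c.a.(0 | 0)) | -c-> n1
  n1 = (0 + 0)\{a,b} + c.(0 + 0) + c.a.(0 | 0) | -c-> n2, -c-> n3
  n2 = 0 + 0 | ·
  n3 = a.(0 | 0) | -a-> n4
  n4 = 0 | 0 | ·
Coarsest stable partition (strong bisimilarity classes):
  B0 = {m0, n0}
  B1 = {m1, n1}
  B2 = {m3, n3}
  B3 = {m2, m4, n2, n4}
m0 ∈ B0, n0 ∈ B0 → same block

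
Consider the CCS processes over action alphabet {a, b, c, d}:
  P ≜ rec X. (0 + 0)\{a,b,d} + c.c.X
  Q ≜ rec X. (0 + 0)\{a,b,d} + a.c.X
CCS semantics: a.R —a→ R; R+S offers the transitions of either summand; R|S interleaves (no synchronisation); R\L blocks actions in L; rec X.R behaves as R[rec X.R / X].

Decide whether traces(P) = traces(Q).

P's transition system — 2 states:
  m0 = rec X. (0 + 0)\{a,b,d} + c.c.X :: ··c··> m1
  m1 = c.(rec X. (0 + 0)\{a,b,d} + c.c.X) :: ··c··> m0
Q's transition system — 2 states:
  n0 = rec X. (0 + 0)\{a,b,d} + a.c.X :: ··a··> n1
  n1 = c.(rec X. (0 + 0)\{a,b,d} + a.c.X) :: ··c··> n0
Trace ⟨c⟩ through P, begin at {m0}:
  after c @ step 1: {m1}
  ✓ P
Trace ⟨c⟩ through Q, begin at {n0}:
  after c @ step 1: ∅  — Q cannot continue

NO — witness ⟨c⟩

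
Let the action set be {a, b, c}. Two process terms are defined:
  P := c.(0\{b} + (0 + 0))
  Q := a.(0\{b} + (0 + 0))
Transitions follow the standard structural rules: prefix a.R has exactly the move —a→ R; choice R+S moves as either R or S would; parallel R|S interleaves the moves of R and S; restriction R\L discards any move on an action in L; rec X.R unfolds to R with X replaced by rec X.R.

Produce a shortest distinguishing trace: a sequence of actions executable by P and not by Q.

LTS(P): 2 reachable states
  s0 = c.(0\{b} + (0 + 0)) | =c=> s1
  s1 = 0\{b} + (0 + 0) | stopped
LTS(Q): 2 reachable states
  t0 = a.(0\{b} + (0 + 0)) | =a=> t1
  t1 = 0\{b} + (0 + 0) | stopped
Trace ⟨c⟩ through P, begin at {s0}:
  step 1 (c): {s1}
  ✓ P
Trace ⟨c⟩ through Q, begin at {t0}:
  step 1 (c): ∅ (Q stuck)

c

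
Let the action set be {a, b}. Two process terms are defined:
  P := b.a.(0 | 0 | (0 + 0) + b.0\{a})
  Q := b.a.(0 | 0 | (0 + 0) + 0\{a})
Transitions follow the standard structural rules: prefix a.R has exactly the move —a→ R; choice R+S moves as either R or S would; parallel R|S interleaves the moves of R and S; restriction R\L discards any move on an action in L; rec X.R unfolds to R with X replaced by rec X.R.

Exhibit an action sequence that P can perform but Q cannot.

Reachable graph of P (4 states):
  u0 = b.a.(0 | 0 | (0 + 0) + b.0\{a}) :: --b--▸ u1
  u1 = a.(0 | 0 | (0 + 0) + b.0\{a}) :: --a--▸ u2
  u2 = 0 | 0 | (0 + 0) + b.0\{a} :: --b--▸ u3
  u3 = 0\{a} :: (no moves)
Reachable graph of Q (3 states):
  v0 = b.a.(0 | 0 | (0 + 0) + 0\{a}) :: --b--▸ v1
  v1 = a.(0 | 0 | (0 + 0) + 0\{a}) :: --a--▸ v2
  v2 = 0 | 0 | (0 + 0) + 0\{a} :: (no moves)
Trace ⟨bab⟩ through P, begin at {u0}:
  [1] b ⇒ {u1}
  [2] a ⇒ {u2}
  [3] b ⇒ {u3}
  ✓ P
Trace ⟨bab⟩ through Q, begin at {v0}:
  [1] b ⇒ {v1}
  [2] a ⇒ {v2}
  [3] b ⇒ ∅ (Q stuck)

bab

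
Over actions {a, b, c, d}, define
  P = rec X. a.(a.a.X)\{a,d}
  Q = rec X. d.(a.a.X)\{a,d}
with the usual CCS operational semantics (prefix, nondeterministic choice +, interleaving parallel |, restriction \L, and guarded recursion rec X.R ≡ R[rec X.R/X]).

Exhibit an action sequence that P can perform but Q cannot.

a

Reachable graph of P (2 states):
  u0 = rec X. a.(a.a.X)\{a,d} → =a=> u1
  u1 = (a.a.(rec X. a.(a.a.X)\{a,d}))\{a,d} → ·
Reachable graph of Q (2 states):
  v0 = rec X. d.(a.a.X)\{a,d} → =d=> v1
  v1 = (a.a.(rec X. d.(a.a.X)\{a,d}))\{a,d} → ·
Executing a from P (initial set {u0}):
  step 1 (a): {u1}
  ✓ P
Executing a from Q (initial set {v0}):
  step 1 (a): no successor for Q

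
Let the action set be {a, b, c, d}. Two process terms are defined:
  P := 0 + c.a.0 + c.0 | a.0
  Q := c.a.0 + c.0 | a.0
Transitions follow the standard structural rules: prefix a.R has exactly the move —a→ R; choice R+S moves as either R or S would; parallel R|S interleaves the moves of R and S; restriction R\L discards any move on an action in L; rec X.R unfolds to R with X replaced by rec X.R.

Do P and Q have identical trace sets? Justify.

P's transition system — 6 states:
  p0 = 0 + c.a.0 + c.0 | a.0 | -a-> p1, -c-> p2, -c-> p3
  p1 = c.0 | 0 | -c-> p4
  p2 = 0 | a.0 | -a-> p4
  p3 = a.0 | -a-> p5
  p4 = 0 | 0 | ·
  p5 = 0 | ·
Q's transition system — 6 states:
  q0 = c.a.0 + c.0 | a.0 | -a-> q1, -c-> q2, -c-> q3
  q1 = c.0 | 0 | -c-> q4
  q2 = 0 | a.0 | -a-> q4
  q3 = a.0 | -a-> q5
  q4 = 0 | 0 | ·
  q5 = 0 | ·
Partition-refinement fixed point:
  B0 = {p0, q0}
  B1 = {p1, q1}
  B2 = {p4, p5, q4, q5}
  B3 = {p2, p3, q2, q3}
p0 ∈ B0, q0 ∈ B0 → same block
Bisimilar ⇒ trace-equivalent.

YES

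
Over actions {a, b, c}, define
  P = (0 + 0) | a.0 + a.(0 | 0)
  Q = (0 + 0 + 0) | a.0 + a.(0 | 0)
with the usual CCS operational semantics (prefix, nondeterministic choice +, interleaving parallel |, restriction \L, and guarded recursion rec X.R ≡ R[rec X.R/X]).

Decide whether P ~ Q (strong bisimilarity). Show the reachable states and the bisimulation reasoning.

P ~ Q

LTS(P): 3 reachable states
  m0 = (0 + 0) | a.0 + a.(0 | 0) :: ··a··> m1, ··a··> m2
  m1 = (0 + 0) | 0 :: (no moves)
  m2 = 0 | 0 :: (no moves)
LTS(Q): 3 reachable states
  n0 = (0 + 0 + 0) | a.0 + a.(0 | 0) :: ··a··> n1, ··a··> n2
  n1 = (0 + 0 + 0) | 0 :: (no moves)
  n2 = 0 | 0 :: (no moves)
Bisimilarity quotient blocks:
  B0 = {m0, n0}
  B1 = {m1, m2, n1, n2}
m0 ∈ B0, n0 ∈ B0 → same block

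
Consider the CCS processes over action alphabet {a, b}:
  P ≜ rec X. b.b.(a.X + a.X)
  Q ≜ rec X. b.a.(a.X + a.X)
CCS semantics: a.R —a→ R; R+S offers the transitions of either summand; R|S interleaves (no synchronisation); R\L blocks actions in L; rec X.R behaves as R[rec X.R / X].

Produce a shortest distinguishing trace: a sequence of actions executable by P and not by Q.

LTS(P): 3 reachable states
  s0 = rec X. b.b.(a.X + a.X) ⊢ --b--▸ s1
  s1 = b.(a.(rec X. b.b.(a.X + a.X)) + a.(rec X. b.b.(a.X + a.X))) ⊢ --b--▸ s2
  s2 = a.(rec X. b.b.(a.X + a.X)) + a.(rec X. b.b.(a.X + a.X)) ⊢ --a--▸ s0
LTS(Q): 3 reachable states
  t0 = rec X. b.a.(a.X + a.X) ⊢ --b--▸ t1
  t1 = a.(a.(rec X. b.a.(a.X + a.X)) + a.(rec X. b.a.(a.X + a.X))) ⊢ --a--▸ t2
  t2 = a.(rec X. b.a.(a.X + a.X)) + a.(rec X. b.a.(a.X + a.X)) ⊢ --a--▸ t0
Executing bb from P (initial set {s0}):
  [1] b ⇒ {s1}
  [2] b ⇒ {s2}
  — P admits the full trace.
Executing bb from Q (initial set {t0}):
  [1] b ⇒ {t1}
  [2] b ⇒ ∅  — Q cannot continue

bb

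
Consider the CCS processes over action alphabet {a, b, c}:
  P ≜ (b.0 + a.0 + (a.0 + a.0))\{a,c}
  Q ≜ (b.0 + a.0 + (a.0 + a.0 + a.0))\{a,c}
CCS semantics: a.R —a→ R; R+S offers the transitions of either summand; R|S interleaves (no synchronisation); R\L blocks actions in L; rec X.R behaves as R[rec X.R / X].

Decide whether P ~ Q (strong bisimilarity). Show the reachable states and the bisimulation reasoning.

P ~ Q

Reachable graph of P (2 states):
  p0 = (b.0 + a.0 + (a.0 + a.0))\{a,c} | --b--▸ p1
  p1 = 0\{a,c} | deadlocked
Reachable graph of Q (2 states):
  q0 = (b.0 + a.0 + (a.0 + a.0 + a.0))\{a,c} | --b--▸ q1
  q1 = 0\{a,c} | deadlocked
Coarsest stable partition (strong bisimilarity classes):
  B0 = {p0, q0}
  B1 = {p1, q1}
p0 ∈ B0, q0 ∈ B0 → same block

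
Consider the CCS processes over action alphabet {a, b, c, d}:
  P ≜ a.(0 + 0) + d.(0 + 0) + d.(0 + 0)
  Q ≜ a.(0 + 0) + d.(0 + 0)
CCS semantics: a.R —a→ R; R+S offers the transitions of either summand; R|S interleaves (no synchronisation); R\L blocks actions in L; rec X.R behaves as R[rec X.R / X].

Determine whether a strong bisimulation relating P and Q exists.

P's transition system — 2 states:
  s0 = a.(0 + 0) + d.(0 + 0) + d.(0 + 0) | -a-> s1, -d-> s1
  s1 = 0 + 0 | ∅
Q's transition system — 2 states:
  t0 = a.(0 + 0) + d.(0 + 0) | -a-> t1, -d-> t1
  t1 = 0 + 0 | ∅
Coarsest stable partition (strong bisimilarity classes):
  B0 = {s0, t0}
  B1 = {s1, t1}
s0 ∈ B0, t0 ∈ B0 → same block

YES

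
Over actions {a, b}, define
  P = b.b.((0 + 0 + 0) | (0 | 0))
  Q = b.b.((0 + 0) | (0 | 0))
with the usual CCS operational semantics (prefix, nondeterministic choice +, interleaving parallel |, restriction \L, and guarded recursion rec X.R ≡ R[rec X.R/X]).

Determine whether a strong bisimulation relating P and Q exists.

YES

LTS(P): 3 reachable states
  s0 = b.b.((0 + 0 + 0) | (0 | 0)) :: =b=> s1
  s1 = b.((0 + 0 + 0) | (0 | 0)) :: =b=> s2
  s2 = (0 + 0 + 0) | (0 | 0) :: stopped
LTS(Q): 3 reachable states
  t0 = b.b.((0 + 0) | (0 | 0)) :: =b=> t1
  t1 = b.((0 + 0) | (0 | 0)) :: =b=> t2
  t2 = (0 + 0) | (0 | 0) :: stopped
Partition-refinement fixed point:
  B0 = {s0, t0}
  B1 = {s1, t1}
  B2 = {s2, t2}
s0 ∈ B0, t0 ∈ B0 → same block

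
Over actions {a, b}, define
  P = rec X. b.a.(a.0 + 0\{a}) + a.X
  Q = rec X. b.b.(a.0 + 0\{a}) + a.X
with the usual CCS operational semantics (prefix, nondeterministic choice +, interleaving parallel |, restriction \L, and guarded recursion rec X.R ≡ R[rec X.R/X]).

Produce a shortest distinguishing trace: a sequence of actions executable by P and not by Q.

ba

LTS(P): 4 reachable states
  p0 = rec X. b.a.(a.0 + 0\{a}) + a.X ⊢ --a--▸ p0, --b--▸ p1
  p1 = a.(a.0 + 0\{a}) ⊢ --a--▸ p2
  p2 = a.0 + 0\{a} ⊢ --a--▸ p3
  p3 = 0 ⊢ stopped
LTS(Q): 4 reachable states
  q0 = rec X. b.b.(a.0 + 0\{a}) + a.X ⊢ --a--▸ q0, --b--▸ q1
  q1 = b.(a.0 + 0\{a}) ⊢ --b--▸ q2
  q2 = a.0 + 0\{a} ⊢ --a--▸ q3
  q3 = 0 ⊢ stopped
Run σ = ⟨ba⟩ on P: start {p0}
  [1] b ⇒ {p1}
  [2] a ⇒ {p2}
  ✓ P
Run σ = ⟨ba⟩ on Q: start {q0}
  [1] b ⇒ {q1}
  [2] a ⇒ ∅  — Q cannot continue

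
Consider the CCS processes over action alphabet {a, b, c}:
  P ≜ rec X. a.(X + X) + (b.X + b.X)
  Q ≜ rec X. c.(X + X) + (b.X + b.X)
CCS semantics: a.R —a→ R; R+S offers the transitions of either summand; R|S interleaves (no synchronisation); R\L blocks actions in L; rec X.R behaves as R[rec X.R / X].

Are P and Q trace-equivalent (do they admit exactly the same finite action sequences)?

LTS(P): 2 reachable states
  u0 = rec X. a.(X + X) + (b.X + b.X) ⊢ -a-> u1, -b-> u0
  u1 = (rec X. a.(X + X) + (b.X + b.X)) + (rec X. a.(X + X) + (b.X + b.X)) ⊢ -a-> u1, -b-> u0
LTS(Q): 2 reachable states
  v0 = rec X. c.(X + X) + (b.X + b.X) ⊢ -b-> v0, -c-> v1
  v1 = (rec X. c.(X + X) + (b.X + b.X)) + (rec X. c.(X + X) + (b.X + b.X)) ⊢ -b-> v0, -c-> v1
Trace ⟨a⟩ through P, begin at {u0}:
  step 1 (a): {u1}
  ✓ P
Trace ⟨a⟩ through Q, begin at {v0}:
  step 1 (a): ∅  — Q cannot continue

trace-distinct — witness ⟨a⟩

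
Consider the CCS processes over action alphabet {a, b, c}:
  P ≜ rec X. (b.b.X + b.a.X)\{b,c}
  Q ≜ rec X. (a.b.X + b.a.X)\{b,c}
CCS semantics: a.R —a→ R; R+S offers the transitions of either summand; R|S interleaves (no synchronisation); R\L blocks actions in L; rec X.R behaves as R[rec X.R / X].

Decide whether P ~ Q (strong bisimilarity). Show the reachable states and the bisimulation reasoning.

not bisimilar

LTS(P): 1 reachable states
  u0 = rec X. (b.b.X + b.a.X)\{b,c} → stopped
LTS(Q): 2 reachable states
  v0 = rec X. (a.b.X + b.a.X)\{b,c} → --a--▸ v1
  v1 = (b.(rec X. (a.b.X + b.a.X)\{b,c}))\{b,c} → stopped
Coarsest stable partition (strong bisimilarity classes):
  B0 = {u0, v1}
  B1 = {v0}
u0 ∈ B0, v0 ∈ B1 → different blocks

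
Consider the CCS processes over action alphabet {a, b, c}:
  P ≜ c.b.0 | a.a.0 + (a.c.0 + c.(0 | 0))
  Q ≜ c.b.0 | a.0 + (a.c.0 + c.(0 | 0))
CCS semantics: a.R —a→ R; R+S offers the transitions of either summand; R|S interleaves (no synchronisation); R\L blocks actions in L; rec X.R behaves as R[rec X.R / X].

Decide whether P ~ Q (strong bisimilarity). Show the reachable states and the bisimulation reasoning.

P ≁ Q

Reachable graph of P (11 states):
  m0 = c.b.0 | a.a.0 + (a.c.0 + c.(0 | 0)) :: --a--▸ m1, --a--▸ m2, --c--▸ m3, --c--▸ m4
  m1 = c.0 :: --c--▸ m5
  m2 = c.b.0 | a.0 :: --a--▸ m6, --c--▸ m7
  m3 = 0 | 0 :: ∅
  m4 = b.0 | a.a.0 :: --a--▸ m7, --b--▸ m8
  m5 = 0 :: ∅
  m6 = c.b.0 | 0 :: --c--▸ m9
  m7 = b.0 | a.0 :: --a--▸ m9, --b--▸ m10
  m8 = 0 | a.a.0 :: --a--▸ m10
  m9 = b.0 | 0 :: --b--▸ m3
  m10 = 0 | a.0 :: --a--▸ m3
Reachable graph of Q (8 states):
  n0 = c.b.0 | a.0 + (a.c.0 + c.(0 | 0)) :: --a--▸ n1, --a--▸ n2, --c--▸ n3, --c--▸ n4
  n1 = c.0 :: --c--▸ n5
  n2 = c.b.0 | 0 :: --c--▸ n6
  n3 = 0 | 0 :: ∅
  n4 = b.0 | a.0 :: --a--▸ n6, --b--▸ n7
  n5 = 0 :: ∅
  n6 = b.0 | 0 :: --b--▸ n3
  n7 = 0 | a.0 :: --a--▸ n3
Coarsest stable partition (strong bisimilarity classes):
  B0 = {m0}
  B1 = {m3, m5, n3, n5}
  B2 = {m2}
  B3 = {m7, n4}
  B4 = {m10, n7}
  B5 = {m9, n6}
  B6 = {m6, n2}
  B7 = {m4}
  B8 = {m8}
  B9 = {m1, n1}
  B10 = {n0}
m0 ∈ B0, n0 ∈ B10 → different blocks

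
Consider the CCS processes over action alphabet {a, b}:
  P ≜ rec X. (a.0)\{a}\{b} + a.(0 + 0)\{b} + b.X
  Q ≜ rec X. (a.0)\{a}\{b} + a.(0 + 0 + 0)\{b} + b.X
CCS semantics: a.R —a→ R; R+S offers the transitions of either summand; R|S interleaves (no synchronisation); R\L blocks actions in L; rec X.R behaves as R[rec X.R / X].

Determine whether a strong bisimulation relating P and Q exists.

YES

Reachable graph of P (2 states):
  m0 = rec X. (a.0)\{a}\{b} + a.(0 + 0)\{b} + b.X :: =a=> m1, =b=> m0
  m1 = (0 + 0)\{b} :: stopped
Reachable graph of Q (2 states):
  n0 = rec X. (a.0)\{a}\{b} + a.(0 + 0 + 0)\{b} + b.X :: =a=> n1, =b=> n0
  n1 = (0 + 0 + 0)\{b} :: stopped
Coarsest stable partition (strong bisimilarity classes):
  B0 = {m0, n0}
  B1 = {m1, n1}
m0 ∈ B0, n0 ∈ B0 → same block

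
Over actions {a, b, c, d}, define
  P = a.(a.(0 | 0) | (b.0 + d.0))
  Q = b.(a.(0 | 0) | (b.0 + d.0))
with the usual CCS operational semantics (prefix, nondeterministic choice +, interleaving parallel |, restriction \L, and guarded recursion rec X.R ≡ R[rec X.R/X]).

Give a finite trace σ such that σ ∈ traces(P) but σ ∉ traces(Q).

P's transition system — 5 states:
  u0 = a.(a.(0 | 0) | (b.0 + d.0)) ⊢ =a=> u1
  u1 = a.(0 | 0) | (b.0 + d.0) ⊢ =a=> u2, =b=> u3, =d=> u3
  u2 = 0 | 0 | (b.0 + d.0) ⊢ =b=> u4, =d=> u4
  u3 = a.(0 | 0) | 0 ⊢ =a=> u4
  u4 = 0 | 0 | 0 ⊢ ·
Q's transition system — 5 states:
  v0 = b.(a.(0 | 0) | (b.0 + d.0)) ⊢ =b=> v1
  v1 = a.(0 | 0) | (b.0 + d.0) ⊢ =a=> v2, =b=> v3, =d=> v3
  v2 = 0 | 0 | (b.0 + d.0) ⊢ =b=> v4, =d=> v4
  v3 = a.(0 | 0) | 0 ⊢ =a=> v4
  v4 = 0 | 0 | 0 ⊢ ·
Run σ = ⟨a⟩ on P: start {u0}
  [1] a ⇒ {u1}
  — P admits the full trace.
Run σ = ⟨a⟩ on Q: start {v0}
  [1] a ⇒ ∅ (Q stuck)

a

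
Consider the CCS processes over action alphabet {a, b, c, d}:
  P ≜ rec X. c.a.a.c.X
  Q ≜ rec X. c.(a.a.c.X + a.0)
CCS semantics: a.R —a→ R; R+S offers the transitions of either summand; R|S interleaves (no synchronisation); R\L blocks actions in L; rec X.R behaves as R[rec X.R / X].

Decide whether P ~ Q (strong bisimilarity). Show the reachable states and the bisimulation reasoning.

P's transition system — 4 states:
  p0 = rec X. c.a.a.c.X | -c-> p1
  p1 = a.a.c.(rec X. c.a.a.c.X) | -a-> p2
  p2 = a.c.(rec X. c.a.a.c.X) | -a-> p3
  p3 = c.(rec X. c.a.a.c.X) | -c-> p0
Q's transition system — 5 states:
  q0 = rec X. c.(a.a.c.X + a.0) | -c-> q1
  q1 = a.a.c.(rec X. c.(a.a.c.X + a.0)) + a.0 | -a-> q2, -a-> q3
  q2 = 0 | (no moves)
  q3 = a.c.(rec X. c.(a.a.c.X + a.0)) | -a-> q4
  q4 = c.(rec X. c.(a.a.c.X + a.0)) | -c-> q0
Partition-refinement fixed point:
  B0 = {p0}
  B1 = {p1}
  B2 = {p2}
  B3 = {p3}
  B4 = {q0}
  B5 = {q1}
  B6 = {q2}
  B7 = {q3}
  B8 = {q4}
p0 ∈ B0, q0 ∈ B4 → different blocks

P ≁ Q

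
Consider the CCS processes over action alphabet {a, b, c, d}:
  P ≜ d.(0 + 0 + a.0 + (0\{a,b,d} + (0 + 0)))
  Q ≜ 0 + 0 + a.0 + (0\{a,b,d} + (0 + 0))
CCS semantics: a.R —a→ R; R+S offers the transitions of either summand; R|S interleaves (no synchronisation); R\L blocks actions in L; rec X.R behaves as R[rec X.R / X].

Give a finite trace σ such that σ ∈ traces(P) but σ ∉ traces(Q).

d

Reachable graph of P (3 states):
  u0 = d.(0 + 0 + a.0 + (0\{a,b,d} + (0 + 0))) has moves -d-> u1
  u1 = 0 + 0 + a.0 + (0\{a,b,d} + (0 + 0)) has moves -a-> u2
  u2 = 0 has moves stopped
Reachable graph of Q (2 states):
  v0 = 0 + 0 + a.0 + (0\{a,b,d} + (0 + 0)) has moves -a-> v1
  v1 = 0 has moves stopped
Trace ⟨d⟩ through P, begin at {u0}:
  after d @ step 1: {u1}
  — P admits the full trace.
Trace ⟨d⟩ through Q, begin at {v0}:
  after d @ step 1: ∅  — Q cannot continue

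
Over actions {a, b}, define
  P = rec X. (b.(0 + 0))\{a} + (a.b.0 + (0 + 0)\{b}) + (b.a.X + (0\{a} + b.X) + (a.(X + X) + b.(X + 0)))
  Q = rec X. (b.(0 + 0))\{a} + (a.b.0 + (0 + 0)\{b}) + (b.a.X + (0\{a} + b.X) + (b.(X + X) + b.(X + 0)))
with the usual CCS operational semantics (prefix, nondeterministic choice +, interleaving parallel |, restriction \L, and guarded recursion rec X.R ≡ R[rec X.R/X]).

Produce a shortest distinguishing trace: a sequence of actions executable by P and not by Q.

Reachable graph of P (7 states):
  m0 = rec X. (b.(0 + 0))\{a} + (a.b.0 + (0 + 0)\{b}) + (b.a.X + (0\{a} + b.X) + (a.(X + X) + b.(X + 0))) has moves ··a··> m1, ··a··> m2, ··b··> m0, ··b··> m3, ··b··> m4, ··b··> m5
  m1 = (rec X. (b.(0 + 0))\{a} + (a.b.0 + (0 + 0)\{b}) + (b.a.X + (0\{a} + b.X) + (a.(X + X) + b.(X + 0)))) + (rec X. (b.(0 + 0))\{a} + (a.b.0 + (0 + 0)\{b}) + (b.a.X + (0\{a} + b.X) + (a.(X + X) + b.(X + 0)))) has moves ··a··> m1, ··a··> m2, ··b··> m0, ··b··> m3, ··b··> m4, ··b··> m5
  m2 = b.0 has moves ··b··> m6
  m3 = (0 + 0)\{a} has moves deadlocked
  m4 = (rec X. (b.(0 + 0))\{a} + (a.b.0 + (0 + 0)\{b}) + (b.a.X + (0\{a} + b.X) + (a.(X + X) + b.(X + 0)))) + 0 has moves ··a··> m1, ··a··> m2, ··b··> m0, ··b··> m3, ··b··> m4, ··b··> m5
  m5 = a.(rec X. (b.(0 + 0))\{a} + (a.b.0 + (0 + 0)\{b}) + (b.a.X + (0\{a} + b.X) + (a.(X + X) + b.(X + 0)))) has moves ··a··> m0
  m6 = 0 has moves deadlocked
Reachable graph of Q (7 states):
  n0 = rec X. (b.(0 + 0))\{a} + (a.b.0 + (0 + 0)\{b}) + (b.a.X + (0\{a} + b.X) + (b.(X + X) + b.(X + 0))) has moves ··a··> n1, ··b··> n0, ··b··> n2, ··b··> n3, ··b··> n4, ··b··> n5
  n1 = b.0 has moves ··b··> n6
  n2 = (0 + 0)\{a} has moves deadlocked
  n3 = (rec X. (b.(0 + 0))\{a} + (a.b.0 + (0 + 0)\{b}) + (b.a.X + (0\{a} + b.X) + (b.(X + X) + b.(X + 0)))) + (rec X. (b.(0 + 0))\{a} + (a.b.0 + (0 + 0)\{b}) + (b.a.X + (0\{a} + b.X) + (b.(X + X) + b.(X + 0)))) has moves ··a··> n1, ··b··> n0, ··b··> n2, ··b··> n3, ··b··> n4, ··b··> n5
  n4 = (rec X. (b.(0 + 0))\{a} + (a.b.0 + (0 + 0)\{b}) + (b.a.X + (0\{a} + b.X) + (b.(X + X) + b.(X + 0)))) + 0 has moves ··a··> n1, ··b··> n0, ··b··> n2, ··b··> n3, ··b··> n4, ··b··> n5
  n5 = a.(rec X. (b.(0 + 0))\{a} + (a.b.0 + (0 + 0)\{b}) + (b.a.X + (0\{a} + b.X) + (b.(X + X) + b.(X + 0)))) has moves ··a··> n0
  n6 = 0 has moves deadlocked
Executing aa from P (initial set {m0}):
  [1] a ⇒ {m1, m2}
  [2] a ⇒ {m1, m2}
  ✓ P
Executing aa from Q (initial set {n0}):
  [1] a ⇒ {n1}
  [2] a ⇒ no successor for Q

aa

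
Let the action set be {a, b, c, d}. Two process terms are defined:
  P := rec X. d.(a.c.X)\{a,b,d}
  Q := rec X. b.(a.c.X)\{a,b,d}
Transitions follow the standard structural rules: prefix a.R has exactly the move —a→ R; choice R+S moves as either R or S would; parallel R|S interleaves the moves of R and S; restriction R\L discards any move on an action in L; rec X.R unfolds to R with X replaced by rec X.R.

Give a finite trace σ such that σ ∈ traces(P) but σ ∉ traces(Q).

LTS(P): 2 reachable states
  u0 = rec X. d.(a.c.X)\{a,b,d} | —d→ u1
  u1 = (a.c.(rec X. d.(a.c.X)\{a,b,d}))\{a,b,d} | ∅
LTS(Q): 2 reachable states
  v0 = rec X. b.(a.c.X)\{a,b,d} | —b→ v1
  v1 = (a.c.(rec X. b.(a.c.X)\{a,b,d}))\{a,b,d} | ∅
Executing d from P (initial set {u0}):
  step 1 (d): {u1}
  ✓ P
Executing d from Q (initial set {v0}):
  step 1 (d): ∅ (Q stuck)

d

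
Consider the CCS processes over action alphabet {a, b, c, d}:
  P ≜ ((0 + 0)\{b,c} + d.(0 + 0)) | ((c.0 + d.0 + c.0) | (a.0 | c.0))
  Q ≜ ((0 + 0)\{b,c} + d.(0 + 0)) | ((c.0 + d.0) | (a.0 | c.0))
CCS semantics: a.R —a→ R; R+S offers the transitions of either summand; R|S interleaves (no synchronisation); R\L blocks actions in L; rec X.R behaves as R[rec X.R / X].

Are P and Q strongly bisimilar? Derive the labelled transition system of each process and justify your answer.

bisimilar

Reachable graph of P (16 states):
  m0 = ((0 + 0)\{b,c} + d.(0 + 0)) | ((c.0 + d.0 + c.0) | (a.0 | c.0)) | ··a··> m1, ··c··> m2, ··c··> m3, ··d··> m3, ··d··> m4
  m1 = ((0 + 0)\{b,c} + d.(0 + 0)) | ((c.0 + d.0 + c.0) | (0 | c.0)) | ··c··> m5, ··c··> m6, ··d··> m6, ··d··> m7
  m2 = ((0 + 0)\{b,c} + d.(0 + 0)) | ((c.0 + d.0 + c.0) | (a.0 | 0)) | ··a··> m5, ··c··> m8, ··d··> m8, ··d··> m9
  m3 = ((0 + 0)\{b,c} + d.(0 + 0)) | (0 | (a.0 | c.0)) | ··a··> m6, ··c··> m8, ··d··> m10
  m4 = (0 + 0) | ((c.0 + d.0 + c.0) | (a.0 | c.0)) | ··a··> m7, ··c··> m10, ··c··> m9, ··d··> m10
  m5 = ((0 + 0)\{b,c} + d.(0 + 0)) | ((c.0 + d.0 + c.0) | (0 | 0)) | ··c··> m11, ··d··> m11, ··d··> m12
  m6 = ((0 + 0)\{b,c} + d.(0 + 0)) | (0 | (0 | c.0)) | ··c··> m11, ··d··> m13
  m7 = (0 + 0) | ((c.0 + d.0 + c.0) | (0 | c.0)) | ··c··> m12, ··c··> m13, ··d··> m13
  m8 = ((0 + 0)\{b,c} + d.(0 + 0)) | (0 | (a.0 | 0)) | ··a··> m11, ··d··> m14
  m9 = (0 + 0) | ((c.0 + d.0 + c.0) | (a.0 | 0)) | ··a··> m12, ··c··> m14, ··d··> m14
  m10 = (0 + 0) | (0 | (a.0 | c.0)) | ··a··> m13, ··c··> m14
  m11 = ((0 + 0)\{b,c} + d.(0 + 0)) | (0 | (0 | 0)) | ··d··> m15
  m12 = (0 + 0) | ((c.0 + d.0 + c.0) | (0 | 0)) | ··c··> m15, ··d··> m15
  m13 = (0 + 0) | (0 | (0 | c.0)) | ··c··> m15
  m14 = (0 + 0) | (0 | (a.0 | 0)) | ··a··> m15
  m15 = (0 + 0) | (0 | (0 | 0)) | stopped
Reachable graph of Q (16 states):
  n0 = ((0 + 0)\{b,c} + d.(0 + 0)) | ((c.0 + d.0) | (a.0 | c.0)) | ··a··> n1, ··c··> n2, ··c··> n3, ··d··> n3, ··d··> n4
  n1 = ((0 + 0)\{b,c} + d.(0 + 0)) | ((c.0 + d.0) | (0 | c.0)) | ··c··> n5, ··c··> n6, ··d··> n6, ··d··> n7
  n2 = ((0 + 0)\{b,c} + d.(0 + 0)) | ((c.0 + d.0) | (a.0 | 0)) | ··a··> n5, ··c··> n8, ··d··> n8, ··d··> n9
  n3 = ((0 + 0)\{b,c} + d.(0 + 0)) | (0 | (a.0 | c.0)) | ··a··> n6, ··c··> n8, ··d··> n10
  n4 = (0 + 0) | ((c.0 + d.0) | (a.0 | c.0)) | ··a··> n7, ··c··> n10, ··c··> n9, ··d··> n10
  n5 = ((0 + 0)\{b,c} + d.(0 + 0)) | ((c.0 + d.0) | (0 | 0)) | ··c··> n11, ··d··> n11, ··d··> n12
  n6 = ((0 + 0)\{b,c} + d.(0 + 0)) | (0 | (0 | c.0)) | ··c··> n11, ··d··> n13
  n7 = (0 + 0) | ((c.0 + d.0) | (0 | c.0)) | ··c··> n12, ··c··> n13, ··d··> n13
  n8 = ((0 + 0)\{b,c} + d.(0 + 0)) | (0 | (a.0 | 0)) | ··a··> n11, ··d··> n14
  n9 = (0 + 0) | ((c.0 + d.0) | (a.0 | 0)) | ··a··> n12, ··c··> n14, ··d··> n14
  n10 = (0 + 0) | (0 | (a.0 | c.0)) | ··a··> n13, ··c··> n14
  n11 = ((0 + 0)\{b,c} + d.(0 + 0)) | (0 | (0 | 0)) | ··d··> n15
  n12 = (0 + 0) | ((c.0 + d.0) | (0 | 0)) | ··c··> n15, ··d··> n15
  n13 = (0 + 0) | (0 | (0 | c.0)) | ··c··> n15
  n14 = (0 + 0) | (0 | (a.0 | 0)) | ··a··> n15
  n15 = (0 + 0) | (0 | (0 | 0)) | stopped
Coarsest stable partition (strong bisimilarity classes):
  B0 = {m0, n0}
  B1 = {m3, n3}
  B2 = {m6, n6}
  B3 = {m13, n13}
  B4 = {m15, n15}
  B5 = {m11, n11}
  B6 = {m8, n8}
  B7 = {m14, n14}
  B8 = {m10, n10}
  B9 = {m1, n1}
  B10 = {m5, n5}
  B11 = {m12, n12}
  B12 = {m7, n7}
  B13 = {m4, n4}
  B14 = {m9, n9}
  B15 = {m2, n2}
m0 ∈ B0, n0 ∈ B0 → same block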